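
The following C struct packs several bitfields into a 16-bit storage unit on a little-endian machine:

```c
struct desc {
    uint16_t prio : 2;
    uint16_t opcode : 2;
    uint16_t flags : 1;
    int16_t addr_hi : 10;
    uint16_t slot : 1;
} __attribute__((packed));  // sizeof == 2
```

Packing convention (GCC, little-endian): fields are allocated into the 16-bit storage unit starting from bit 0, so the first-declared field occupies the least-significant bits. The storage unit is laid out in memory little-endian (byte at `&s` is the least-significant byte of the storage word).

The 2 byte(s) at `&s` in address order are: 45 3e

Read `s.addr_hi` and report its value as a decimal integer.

498

[0]=0x45 [1]=0x3e (little-endian) → word 0x3e45
prio:2 @ bit 0 → (0x3e45>>0)&0x3 = 0x1
opcode:2 @ bit 2 → (0x3e45>>2)&0x3 = 0x1
flags:1 @ bit 4 → (0x3e45>>4)&0x1 = 0x0
addr_hi:10 @ bit 5 → (0x3e45>>5)&0x3ff = 0x1f2  ←
slot:1 @ bit 15 → (0x3e45>>15)&0x1 = 0x0
addr_hi signed 10b, MSB=0: value = 498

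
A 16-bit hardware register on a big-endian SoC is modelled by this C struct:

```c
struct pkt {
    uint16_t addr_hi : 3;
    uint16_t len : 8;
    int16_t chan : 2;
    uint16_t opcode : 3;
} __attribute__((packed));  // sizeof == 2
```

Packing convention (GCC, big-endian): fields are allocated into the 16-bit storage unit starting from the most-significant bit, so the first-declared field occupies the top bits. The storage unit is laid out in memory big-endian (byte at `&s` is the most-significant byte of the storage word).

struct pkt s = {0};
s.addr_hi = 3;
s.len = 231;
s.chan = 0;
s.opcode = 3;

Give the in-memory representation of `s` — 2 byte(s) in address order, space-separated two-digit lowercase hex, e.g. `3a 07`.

7c e3

addr_hi (3b) val=3 bits=0x3 at bit 13: 0x6000
len (8b) val=231 bits=0xe7 at bit 5: 0x7ce0
chan (2b) val=0 bits=0x0 at bit 3: 0x7ce0
opcode (3b) val=3 bits=0x3 at bit 0: 0x7ce3
word = 0x7ce3 → big-endian bytes:
  [0]=0x7c  [1]=0xe3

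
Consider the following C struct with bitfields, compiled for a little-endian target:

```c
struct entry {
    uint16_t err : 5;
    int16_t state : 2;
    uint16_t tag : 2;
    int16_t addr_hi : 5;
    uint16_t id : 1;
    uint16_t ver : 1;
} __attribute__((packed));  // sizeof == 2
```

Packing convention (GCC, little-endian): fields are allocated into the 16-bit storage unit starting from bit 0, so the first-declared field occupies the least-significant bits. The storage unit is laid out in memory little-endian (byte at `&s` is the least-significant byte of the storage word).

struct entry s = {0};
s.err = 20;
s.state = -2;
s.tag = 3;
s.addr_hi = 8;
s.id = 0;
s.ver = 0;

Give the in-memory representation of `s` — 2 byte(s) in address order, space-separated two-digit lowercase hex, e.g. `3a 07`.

d4 11

err:5 = 20 → 0x14 << 0 → word 0x0014
state:2 = -2 → 0x2 << 5 → word 0x0054
tag:2 = 3 → 0x3 << 7 → word 0x01d4
addr_hi:5 = 8 → 0x8 << 9 → word 0x11d4
id:1 = 0 → 0x0 << 14 → word 0x11d4
ver:1 = 0 → 0x0 << 15 → word 0x11d4
word = 0x11d4 → little-endian bytes:
  [0]=0xd4  [1]=0x11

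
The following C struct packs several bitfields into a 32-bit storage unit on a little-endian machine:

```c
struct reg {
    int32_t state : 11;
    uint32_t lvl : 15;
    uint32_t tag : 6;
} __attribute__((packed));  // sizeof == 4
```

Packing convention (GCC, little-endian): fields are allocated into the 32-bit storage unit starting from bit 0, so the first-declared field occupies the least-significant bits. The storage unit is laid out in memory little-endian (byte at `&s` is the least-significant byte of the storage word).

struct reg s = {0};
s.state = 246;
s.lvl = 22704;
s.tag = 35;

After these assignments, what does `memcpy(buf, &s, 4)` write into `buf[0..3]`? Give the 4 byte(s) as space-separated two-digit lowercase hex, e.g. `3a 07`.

state:11 = 246 → 0xf6 << 0 → word 0x000000f6
lvl:15 = 22704 → 0x58b0 << 11 → word 0x02c580f6
tag:6 = 35 → 0x23 << 26 → word 0x8ec580f6
word = 0x8ec580f6 → little-endian bytes:
  [0]=0xf6  [1]=0x80  [2]=0xc5  [3]=0x8e

f6 80 c5 8e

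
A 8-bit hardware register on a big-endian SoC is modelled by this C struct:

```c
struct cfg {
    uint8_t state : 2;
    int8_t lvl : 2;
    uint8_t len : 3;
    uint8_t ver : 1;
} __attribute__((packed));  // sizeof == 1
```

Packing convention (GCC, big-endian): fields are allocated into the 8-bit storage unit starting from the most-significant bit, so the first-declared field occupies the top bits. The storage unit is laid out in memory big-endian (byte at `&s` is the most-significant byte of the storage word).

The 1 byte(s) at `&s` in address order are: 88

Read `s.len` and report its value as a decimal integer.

4

[0]=0x88 (big-endian) → word 0x88
state [6+:2] = (word>>6) & 0x3 = 2
lvl [4+:2] = (word>>4) & 0x3 = 0
len [1+:3] = (word>>1) & 0x7 = 4  ←
ver [0+:1] = (word>>0) & 0x1 = 0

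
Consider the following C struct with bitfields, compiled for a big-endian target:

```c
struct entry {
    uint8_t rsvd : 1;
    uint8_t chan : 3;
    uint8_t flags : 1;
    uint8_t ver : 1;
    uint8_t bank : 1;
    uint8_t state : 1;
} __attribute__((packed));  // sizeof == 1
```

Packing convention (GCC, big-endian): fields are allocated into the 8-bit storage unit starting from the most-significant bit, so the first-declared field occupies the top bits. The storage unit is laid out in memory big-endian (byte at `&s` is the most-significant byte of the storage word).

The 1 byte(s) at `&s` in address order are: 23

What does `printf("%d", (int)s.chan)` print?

[0]=0x23 (big-endian) → word 0x23
rsvd [7+:1] = (word>>7) & 0x1 = 0
chan [4+:3] = (word>>4) & 0x7 = 2  ←
flags [3+:1] = (word>>3) & 0x1 = 0
ver [2+:1] = (word>>2) & 0x1 = 0
bank [1+:1] = (word>>1) & 0x1 = 1
state [0+:1] = (word>>0) & 0x1 = 1

2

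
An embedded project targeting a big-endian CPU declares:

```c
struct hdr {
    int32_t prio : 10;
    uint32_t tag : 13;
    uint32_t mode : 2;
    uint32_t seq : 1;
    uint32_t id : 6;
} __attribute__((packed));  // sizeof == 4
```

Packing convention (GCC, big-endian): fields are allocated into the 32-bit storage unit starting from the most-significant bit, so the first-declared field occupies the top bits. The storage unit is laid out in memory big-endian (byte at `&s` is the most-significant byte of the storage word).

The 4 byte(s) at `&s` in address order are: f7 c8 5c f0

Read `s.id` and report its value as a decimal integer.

48

[0]=0xf7 [1]=0xc8 [2]=0x5c [3]=0xf0 (big-endian) → word 0xf7c85cf0
prio [22+:10] = (word>>22) & 0x3ff = 991
tag [9+:13] = (word>>9) & 0x1fff = 1070
mode [7+:2] = (word>>7) & 0x3 = 1
seq [6+:1] = (word>>6) & 0x1 = 1
id [0+:6] = (word>>0) & 0x3f = 48  ←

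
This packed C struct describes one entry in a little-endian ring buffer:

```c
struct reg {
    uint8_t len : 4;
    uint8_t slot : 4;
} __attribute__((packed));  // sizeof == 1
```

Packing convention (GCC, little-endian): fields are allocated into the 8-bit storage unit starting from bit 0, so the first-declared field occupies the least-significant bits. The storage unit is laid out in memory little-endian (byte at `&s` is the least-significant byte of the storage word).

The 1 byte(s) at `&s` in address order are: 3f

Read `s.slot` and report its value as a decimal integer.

[0]=0x3f (little-endian) → word 0x3f
len [0+:4] = (word>>0) & 0xf = 15
slot [4+:4] = (word>>4) & 0xf = 3  ←

3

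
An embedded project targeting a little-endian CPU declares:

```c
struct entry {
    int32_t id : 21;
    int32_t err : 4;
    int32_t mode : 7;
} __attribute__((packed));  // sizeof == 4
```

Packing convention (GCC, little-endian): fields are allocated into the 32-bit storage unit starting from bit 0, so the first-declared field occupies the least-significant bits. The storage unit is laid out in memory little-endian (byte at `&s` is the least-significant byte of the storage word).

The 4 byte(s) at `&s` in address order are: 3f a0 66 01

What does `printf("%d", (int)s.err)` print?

[0]=0x3f [1]=0xa0 [2]=0x66 [3]=0x01 (little-endian) → word 0x0166a03f
id [0+:21] = (word>>0) & 0x1fffff = 434239
err [21+:4] = (word>>21) & 0xf = 11  ←
mode [25+:7] = (word>>25) & 0x7f = 0
err signed 4b, MSB=1: 11 - 16 = -5

-5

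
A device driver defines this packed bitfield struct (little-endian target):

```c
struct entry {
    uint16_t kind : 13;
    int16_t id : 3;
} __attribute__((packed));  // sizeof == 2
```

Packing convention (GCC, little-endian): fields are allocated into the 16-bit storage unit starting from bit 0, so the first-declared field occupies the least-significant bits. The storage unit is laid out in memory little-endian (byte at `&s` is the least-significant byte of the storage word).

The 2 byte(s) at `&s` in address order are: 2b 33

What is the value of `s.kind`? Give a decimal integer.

[0]=0x2b [1]=0x33 (little-endian) → word 0x332b
kind:13 @ bit 0 → (0x332b>>0)&0x1fff = 0x132b  ←
id:3 @ bit 13 → (0x332b>>13)&0x7 = 0x1

4907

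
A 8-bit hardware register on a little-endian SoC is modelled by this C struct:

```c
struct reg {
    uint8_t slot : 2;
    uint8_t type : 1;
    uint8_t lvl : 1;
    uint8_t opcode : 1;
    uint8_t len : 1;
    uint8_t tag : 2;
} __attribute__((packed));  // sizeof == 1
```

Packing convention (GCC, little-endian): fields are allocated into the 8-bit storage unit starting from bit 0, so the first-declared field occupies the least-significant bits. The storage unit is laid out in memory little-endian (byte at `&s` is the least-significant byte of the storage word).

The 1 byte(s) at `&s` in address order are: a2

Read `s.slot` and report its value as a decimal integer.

[0]=0xa2 (little-endian) → word 0xa2
slot [0+:2] = (word>>0) & 0x3 = 2  ←
type [2+:1] = (word>>2) & 0x1 = 0
lvl [3+:1] = (word>>3) & 0x1 = 0
opcode [4+:1] = (word>>4) & 0x1 = 0
len [5+:1] = (word>>5) & 0x1 = 1
tag [6+:2] = (word>>6) & 0x3 = 2

2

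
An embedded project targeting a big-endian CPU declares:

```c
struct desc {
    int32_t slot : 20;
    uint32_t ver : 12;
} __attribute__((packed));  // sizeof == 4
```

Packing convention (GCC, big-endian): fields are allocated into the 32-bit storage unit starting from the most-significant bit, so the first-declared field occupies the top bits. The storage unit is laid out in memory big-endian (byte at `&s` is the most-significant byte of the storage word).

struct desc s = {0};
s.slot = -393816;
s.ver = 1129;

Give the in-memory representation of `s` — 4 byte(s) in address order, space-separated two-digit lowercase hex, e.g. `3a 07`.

slot (20b) val=-393816 bits=0x9fda8 at bit 12: 0x9fda8000
ver (12b) val=1129 bits=0x469 at bit 0: 0x9fda8469
word = 0x9fda8469 → big-endian bytes:
  [0]=0x9f  [1]=0xda  [2]=0x84  [3]=0x69

9f da 84 69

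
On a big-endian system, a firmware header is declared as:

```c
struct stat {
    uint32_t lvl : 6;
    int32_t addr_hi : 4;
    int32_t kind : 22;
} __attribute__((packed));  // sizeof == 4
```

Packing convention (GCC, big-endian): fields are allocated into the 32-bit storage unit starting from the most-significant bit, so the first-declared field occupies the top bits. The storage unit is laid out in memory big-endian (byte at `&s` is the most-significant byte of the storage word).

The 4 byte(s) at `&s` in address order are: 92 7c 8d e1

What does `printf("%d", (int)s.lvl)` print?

[0]=0x92 [1]=0x7c [2]=0x8d [3]=0xe1 (big-endian) → word 0x927c8de1
lvl:6 @ bit 26 → (0x927c8de1>>26)&0x3f = 0x24  ←
addr_hi:4 @ bit 22 → (0x927c8de1>>22)&0xf = 0x9
kind:22 @ bit 0 → (0x927c8de1>>0)&0x3fffff = 0x3c8de1

36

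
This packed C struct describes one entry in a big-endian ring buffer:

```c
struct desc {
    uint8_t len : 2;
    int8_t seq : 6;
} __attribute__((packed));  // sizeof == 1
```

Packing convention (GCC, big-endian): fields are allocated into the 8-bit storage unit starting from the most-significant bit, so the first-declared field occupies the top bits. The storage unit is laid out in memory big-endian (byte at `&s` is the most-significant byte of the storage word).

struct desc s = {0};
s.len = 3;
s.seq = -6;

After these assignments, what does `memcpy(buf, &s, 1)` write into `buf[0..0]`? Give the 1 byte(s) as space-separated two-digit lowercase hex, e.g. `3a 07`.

[6+:2] len=3 & 0x3 = 0x3; word=0xc0
[0+:6] seq=-6 & 0x3f = 0x3a; word=0xfa
word = 0xfa → big-endian bytes:
  [0]=0xfa

fa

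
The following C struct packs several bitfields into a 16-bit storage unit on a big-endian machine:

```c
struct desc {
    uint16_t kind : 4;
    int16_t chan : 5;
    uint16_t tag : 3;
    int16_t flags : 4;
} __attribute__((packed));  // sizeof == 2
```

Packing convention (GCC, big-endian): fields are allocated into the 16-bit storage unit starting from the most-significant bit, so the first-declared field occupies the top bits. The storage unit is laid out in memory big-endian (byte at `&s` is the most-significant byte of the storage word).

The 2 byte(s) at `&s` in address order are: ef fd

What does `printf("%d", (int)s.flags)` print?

-3

[0]=0xef [1]=0xfd (big-endian) → word 0xeffd
kind [12+:4] = (word>>12) & 0xf = 14
chan [7+:5] = (word>>7) & 0x1f = 31
tag [4+:3] = (word>>4) & 0x7 = 7
flags [0+:4] = (word>>0) & 0xf = 13  ←
flags signed 4b, MSB=1: 13 - 16 = -3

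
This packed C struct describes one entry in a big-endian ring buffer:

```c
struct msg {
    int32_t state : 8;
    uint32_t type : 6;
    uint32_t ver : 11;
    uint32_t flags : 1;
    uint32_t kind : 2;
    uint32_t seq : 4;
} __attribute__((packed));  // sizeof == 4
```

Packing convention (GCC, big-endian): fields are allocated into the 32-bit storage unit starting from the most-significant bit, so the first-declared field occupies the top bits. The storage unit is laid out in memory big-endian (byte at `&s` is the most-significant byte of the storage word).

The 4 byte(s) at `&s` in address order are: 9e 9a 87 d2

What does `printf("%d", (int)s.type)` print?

[0]=0x9e [1]=0x9a [2]=0x87 [3]=0xd2 (big-endian) → word 0x9e9a87d2
state [24+:8] = (word>>24) & 0xff = 158
type [18+:6] = (word>>18) & 0x3f = 38  ←
ver [7+:11] = (word>>7) & 0x7ff = 1295
flags [6+:1] = (word>>6) & 0x1 = 1
kind [4+:2] = (word>>4) & 0x3 = 1
seq [0+:4] = (word>>0) & 0xf = 2

38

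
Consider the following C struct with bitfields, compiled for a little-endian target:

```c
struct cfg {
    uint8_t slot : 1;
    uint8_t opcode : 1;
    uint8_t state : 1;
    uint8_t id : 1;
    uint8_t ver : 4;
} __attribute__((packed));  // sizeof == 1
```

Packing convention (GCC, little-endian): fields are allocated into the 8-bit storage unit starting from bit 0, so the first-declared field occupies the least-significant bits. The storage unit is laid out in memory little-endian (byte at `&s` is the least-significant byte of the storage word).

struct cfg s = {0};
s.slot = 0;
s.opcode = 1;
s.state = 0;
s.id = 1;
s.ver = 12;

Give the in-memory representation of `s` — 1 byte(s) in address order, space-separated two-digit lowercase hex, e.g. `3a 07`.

ca

slot:1 = 0 → 0x0 << 0 → word 0x00
opcode:1 = 1 → 0x1 << 1 → word 0x02
state:1 = 0 → 0x0 << 2 → word 0x02
id:1 = 1 → 0x1 << 3 → word 0x0a
ver:4 = 12 → 0xc << 4 → word 0xca
word = 0xca → little-endian bytes:
  [0]=0xca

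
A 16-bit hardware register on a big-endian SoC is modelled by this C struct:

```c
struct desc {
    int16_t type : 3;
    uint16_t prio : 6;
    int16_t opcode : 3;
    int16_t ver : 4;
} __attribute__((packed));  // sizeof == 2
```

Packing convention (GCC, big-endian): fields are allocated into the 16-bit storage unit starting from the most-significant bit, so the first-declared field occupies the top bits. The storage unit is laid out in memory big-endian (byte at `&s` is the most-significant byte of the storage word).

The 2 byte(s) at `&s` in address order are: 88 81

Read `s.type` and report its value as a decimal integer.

[0]=0x88 [1]=0x81 (big-endian) → word 0x8881
type:3 @ bit 13 → (0x8881>>13)&0x7 = 0x4  ←
prio:6 @ bit 7 → (0x8881>>7)&0x3f = 0x11
opcode:3 @ bit 4 → (0x8881>>4)&0x7 = 0x0
ver:4 @ bit 0 → (0x8881>>0)&0xf = 0x1
type signed 3b, MSB=1: 4 - 8 = -4

-4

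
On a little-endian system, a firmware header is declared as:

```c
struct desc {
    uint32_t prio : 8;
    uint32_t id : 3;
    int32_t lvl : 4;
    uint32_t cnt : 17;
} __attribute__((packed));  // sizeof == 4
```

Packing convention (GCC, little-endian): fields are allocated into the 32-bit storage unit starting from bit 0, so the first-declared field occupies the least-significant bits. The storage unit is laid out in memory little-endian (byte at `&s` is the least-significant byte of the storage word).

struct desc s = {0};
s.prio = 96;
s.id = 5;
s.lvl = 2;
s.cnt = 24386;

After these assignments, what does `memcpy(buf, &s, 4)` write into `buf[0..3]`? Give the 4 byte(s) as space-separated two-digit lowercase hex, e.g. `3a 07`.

prio:8 = 96 → 0x60 << 0 → word 0x00000060
id:3 = 5 → 0x5 << 8 → word 0x00000560
lvl:4 = 2 → 0x2 << 11 → word 0x00001560
cnt:17 = 24386 → 0x5f42 << 15 → word 0x2fa11560
word = 0x2fa11560 → little-endian bytes:
  [0]=0x60  [1]=0x15  [2]=0xa1  [3]=0x2f

60 15 a1 2f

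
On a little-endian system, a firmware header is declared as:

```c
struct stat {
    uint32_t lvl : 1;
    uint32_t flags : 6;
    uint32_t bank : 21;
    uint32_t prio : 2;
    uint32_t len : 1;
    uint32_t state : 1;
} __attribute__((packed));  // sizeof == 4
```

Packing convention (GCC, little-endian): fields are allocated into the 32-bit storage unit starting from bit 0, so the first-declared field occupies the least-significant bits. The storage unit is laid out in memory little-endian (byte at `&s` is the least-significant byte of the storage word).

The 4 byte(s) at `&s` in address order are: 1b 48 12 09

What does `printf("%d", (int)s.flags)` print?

13

[0]=0x1b [1]=0x48 [2]=0x12 [3]=0x09 (little-endian) → word 0x0912481b
lvl:1 @ bit 0 → (0x0912481b>>0)&0x1 = 0x1
flags:6 @ bit 1 → (0x0912481b>>1)&0x3f = 0xd  ←
bank:21 @ bit 7 → (0x0912481b>>7)&0x1fffff = 0x122490
prio:2 @ bit 28 → (0x0912481b>>28)&0x3 = 0x0
len:1 @ bit 30 → (0x0912481b>>30)&0x1 = 0x0
state:1 @ bit 31 → (0x0912481b>>31)&0x1 = 0x0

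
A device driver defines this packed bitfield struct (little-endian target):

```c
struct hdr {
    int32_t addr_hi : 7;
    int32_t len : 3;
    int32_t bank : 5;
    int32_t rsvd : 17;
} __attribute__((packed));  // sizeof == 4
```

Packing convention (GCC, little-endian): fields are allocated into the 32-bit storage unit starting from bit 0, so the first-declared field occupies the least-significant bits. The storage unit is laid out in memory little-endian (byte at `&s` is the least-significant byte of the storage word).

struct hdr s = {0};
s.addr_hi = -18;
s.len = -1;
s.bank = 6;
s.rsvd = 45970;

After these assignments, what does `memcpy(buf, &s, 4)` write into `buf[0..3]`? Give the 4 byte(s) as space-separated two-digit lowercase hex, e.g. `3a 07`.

ee 1b c9 59

[0+:7] addr_hi=-18 & 0x7f = 0x6e; word=0x0000006e
[7+:3] len=-1 & 0x7 = 0x7; word=0x000003ee
[10+:5] bank=6 & 0x1f = 0x6; word=0x00001bee
[15+:17] rsvd=45970 & 0x1ffff = 0xb392; word=0x59c91bee
word = 0x59c91bee → little-endian bytes:
  [0]=0xee  [1]=0x1b  [2]=0xc9  [3]=0x59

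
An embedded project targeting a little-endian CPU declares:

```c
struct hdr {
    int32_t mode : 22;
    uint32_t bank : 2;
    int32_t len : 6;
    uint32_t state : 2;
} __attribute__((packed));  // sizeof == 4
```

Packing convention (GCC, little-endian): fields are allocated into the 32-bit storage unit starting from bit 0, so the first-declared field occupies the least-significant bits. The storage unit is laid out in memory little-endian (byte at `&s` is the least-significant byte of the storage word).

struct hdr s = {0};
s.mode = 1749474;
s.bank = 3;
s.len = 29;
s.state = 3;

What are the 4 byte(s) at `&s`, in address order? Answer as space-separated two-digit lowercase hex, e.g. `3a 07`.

e2 b1 da dd

[0+:22] mode=1749474 & 0x3fffff = 0x1ab1e2; word=0x001ab1e2
[22+:2] bank=3 & 0x3 = 0x3; word=0x00dab1e2
[24+:6] len=29 & 0x3f = 0x1d; word=0x1ddab1e2
[30+:2] state=3 & 0x3 = 0x3; word=0xdddab1e2
word = 0xdddab1e2 → little-endian bytes:
  [0]=0xe2  [1]=0xb1  [2]=0xda  [3]=0xdd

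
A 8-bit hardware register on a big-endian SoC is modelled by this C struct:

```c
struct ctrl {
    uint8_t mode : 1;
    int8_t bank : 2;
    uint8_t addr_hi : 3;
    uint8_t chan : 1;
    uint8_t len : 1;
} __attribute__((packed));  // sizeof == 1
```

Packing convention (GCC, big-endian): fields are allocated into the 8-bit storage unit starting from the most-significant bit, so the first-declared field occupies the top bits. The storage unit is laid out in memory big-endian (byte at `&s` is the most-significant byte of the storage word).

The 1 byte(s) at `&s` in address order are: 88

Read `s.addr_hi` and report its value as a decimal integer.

2

[0]=0x88 (big-endian) → word 0x88
mode:1 @ bit 7 → (0x88>>7)&0x1 = 0x1
bank:2 @ bit 5 → (0x88>>5)&0x3 = 0x0
addr_hi:3 @ bit 2 → (0x88>>2)&0x7 = 0x2  ←
chan:1 @ bit 1 → (0x88>>1)&0x1 = 0x0
len:1 @ bit 0 → (0x88>>0)&0x1 = 0x0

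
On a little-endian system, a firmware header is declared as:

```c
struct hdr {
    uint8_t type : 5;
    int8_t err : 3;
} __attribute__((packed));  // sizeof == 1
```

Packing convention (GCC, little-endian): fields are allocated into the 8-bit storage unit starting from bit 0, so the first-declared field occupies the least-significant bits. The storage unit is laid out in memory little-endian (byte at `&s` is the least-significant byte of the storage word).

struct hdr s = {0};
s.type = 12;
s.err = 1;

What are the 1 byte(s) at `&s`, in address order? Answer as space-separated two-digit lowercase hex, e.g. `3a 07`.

2c

[0+:5] type=12 & 0x1f = 0xc; word=0x0c
[5+:3] err=1 & 0x7 = 0x1; word=0x2c
word = 0x2c → little-endian bytes:
  [0]=0x2c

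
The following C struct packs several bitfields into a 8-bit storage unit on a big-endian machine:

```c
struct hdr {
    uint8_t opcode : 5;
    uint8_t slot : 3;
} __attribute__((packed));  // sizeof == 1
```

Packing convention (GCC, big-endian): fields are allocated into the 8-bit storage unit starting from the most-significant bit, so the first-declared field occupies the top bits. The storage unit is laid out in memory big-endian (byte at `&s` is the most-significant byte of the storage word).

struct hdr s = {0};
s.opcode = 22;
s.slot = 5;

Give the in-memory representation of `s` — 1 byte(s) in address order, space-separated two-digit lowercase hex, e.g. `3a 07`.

opcode (5b) val=22 bits=0x16 at bit 3: 0xb0
slot (3b) val=5 bits=0x5 at bit 0: 0xb5
word = 0xb5 → big-endian bytes:
  [0]=0xb5

b5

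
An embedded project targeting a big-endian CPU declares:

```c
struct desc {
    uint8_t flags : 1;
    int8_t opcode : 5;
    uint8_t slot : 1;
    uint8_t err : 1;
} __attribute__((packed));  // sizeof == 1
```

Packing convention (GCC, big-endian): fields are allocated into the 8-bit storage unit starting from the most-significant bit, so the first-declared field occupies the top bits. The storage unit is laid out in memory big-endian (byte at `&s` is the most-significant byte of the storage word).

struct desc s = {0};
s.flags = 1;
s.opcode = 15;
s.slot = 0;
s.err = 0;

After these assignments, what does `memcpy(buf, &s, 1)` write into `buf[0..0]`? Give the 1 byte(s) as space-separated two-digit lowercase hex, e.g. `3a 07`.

bc

[7+:1] flags=1 & 0x1 = 0x1; word=0x80
[2+:5] opcode=15 & 0x1f = 0xf; word=0xbc
[1+:1] slot=0 & 0x1 = 0x0; word=0xbc
[0+:1] err=0 & 0x1 = 0x0; word=0xbc
word = 0xbc → big-endian bytes:
  [0]=0xbc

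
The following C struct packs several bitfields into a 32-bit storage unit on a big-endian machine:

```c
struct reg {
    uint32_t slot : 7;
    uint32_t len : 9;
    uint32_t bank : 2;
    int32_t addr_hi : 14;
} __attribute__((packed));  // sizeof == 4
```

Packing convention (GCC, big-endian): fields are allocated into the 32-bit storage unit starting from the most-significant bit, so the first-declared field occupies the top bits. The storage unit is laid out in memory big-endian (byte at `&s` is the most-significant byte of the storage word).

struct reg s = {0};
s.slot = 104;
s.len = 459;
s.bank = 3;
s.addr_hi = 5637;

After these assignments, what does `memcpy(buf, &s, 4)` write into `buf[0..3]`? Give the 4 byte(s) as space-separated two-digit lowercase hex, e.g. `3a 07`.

slot:7 = 104 → 0x68 << 25 → word 0xd0000000
len:9 = 459 → 0x1cb << 16 → word 0xd1cb0000
bank:2 = 3 → 0x3 << 14 → word 0xd1cbc000
addr_hi:14 = 5637 → 0x1605 << 0 → word 0xd1cbd605
word = 0xd1cbd605 → big-endian bytes:
  [0]=0xd1  [1]=0xcb  [2]=0xd6  [3]=0x05

d1 cb d6 05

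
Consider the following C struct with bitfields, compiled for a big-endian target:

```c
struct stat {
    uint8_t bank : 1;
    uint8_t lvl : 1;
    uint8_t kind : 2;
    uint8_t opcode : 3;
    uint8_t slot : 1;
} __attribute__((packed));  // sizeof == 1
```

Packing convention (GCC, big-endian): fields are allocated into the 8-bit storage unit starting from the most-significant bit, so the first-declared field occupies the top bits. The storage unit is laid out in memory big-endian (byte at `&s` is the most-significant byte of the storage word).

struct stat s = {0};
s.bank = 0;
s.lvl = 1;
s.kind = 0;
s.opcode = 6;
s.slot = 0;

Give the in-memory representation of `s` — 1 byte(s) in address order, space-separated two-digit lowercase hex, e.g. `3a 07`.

4c

[7+:1] bank=0 & 0x1 = 0x0; word=0x00
[6+:1] lvl=1 & 0x1 = 0x1; word=0x40
[4+:2] kind=0 & 0x3 = 0x0; word=0x40
[1+:3] opcode=6 & 0x7 = 0x6; word=0x4c
[0+:1] slot=0 & 0x1 = 0x0; word=0x4c
word = 0x4c → big-endian bytes:
  [0]=0x4c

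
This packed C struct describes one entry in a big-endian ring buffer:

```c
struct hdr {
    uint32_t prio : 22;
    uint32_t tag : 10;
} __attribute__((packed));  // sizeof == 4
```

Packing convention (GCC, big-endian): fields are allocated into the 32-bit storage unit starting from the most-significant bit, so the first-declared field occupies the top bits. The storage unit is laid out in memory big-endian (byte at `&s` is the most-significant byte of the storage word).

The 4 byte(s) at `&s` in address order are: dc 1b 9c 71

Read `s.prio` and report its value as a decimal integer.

3606247

[0]=0xdc [1]=0x1b [2]=0x9c [3]=0x71 (big-endian) → word 0xdc1b9c71
prio [10+:22] = (word>>10) & 0x3fffff = 3606247  ←
tag [0+:10] = (word>>0) & 0x3ff = 113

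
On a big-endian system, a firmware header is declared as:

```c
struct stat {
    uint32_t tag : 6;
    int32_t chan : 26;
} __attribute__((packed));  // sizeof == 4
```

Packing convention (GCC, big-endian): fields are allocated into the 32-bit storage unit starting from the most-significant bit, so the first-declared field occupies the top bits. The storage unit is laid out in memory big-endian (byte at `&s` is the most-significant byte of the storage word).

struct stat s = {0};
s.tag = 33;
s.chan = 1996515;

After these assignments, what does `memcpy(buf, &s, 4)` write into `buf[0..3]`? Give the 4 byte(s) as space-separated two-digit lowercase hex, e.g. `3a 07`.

84 1e 76 e3

[26+:6] tag=33 & 0x3f = 0x21; word=0x84000000
[0+:26] chan=1996515 & 0x3ffffff = 0x1e76e3; word=0x841e76e3
word = 0x841e76e3 → big-endian bytes:
  [0]=0x84  [1]=0x1e  [2]=0x76  [3]=0xe3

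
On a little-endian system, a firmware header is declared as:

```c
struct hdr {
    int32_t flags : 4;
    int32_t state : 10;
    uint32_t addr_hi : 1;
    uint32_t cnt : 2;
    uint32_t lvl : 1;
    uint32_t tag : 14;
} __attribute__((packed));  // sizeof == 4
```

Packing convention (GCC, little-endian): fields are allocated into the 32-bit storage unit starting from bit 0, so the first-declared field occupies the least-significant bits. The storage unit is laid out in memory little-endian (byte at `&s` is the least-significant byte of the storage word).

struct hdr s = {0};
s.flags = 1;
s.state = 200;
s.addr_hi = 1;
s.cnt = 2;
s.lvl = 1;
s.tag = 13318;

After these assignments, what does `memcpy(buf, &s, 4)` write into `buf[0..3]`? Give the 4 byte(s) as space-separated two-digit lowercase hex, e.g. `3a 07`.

81 4c 1b d0

flags (4b) val=1 bits=0x1 at bit 0: 0x00000001
state (10b) val=200 bits=0xc8 at bit 4: 0x00000c81
addr_hi (1b) val=1 bits=0x1 at bit 14: 0x00004c81
cnt (2b) val=2 bits=0x2 at bit 15: 0x00014c81
lvl (1b) val=1 bits=0x1 at bit 17: 0x00034c81
tag (14b) val=13318 bits=0x3406 at bit 18: 0xd01b4c81
word = 0xd01b4c81 → little-endian bytes:
  [0]=0x81  [1]=0x4c  [2]=0x1b  [3]=0xd0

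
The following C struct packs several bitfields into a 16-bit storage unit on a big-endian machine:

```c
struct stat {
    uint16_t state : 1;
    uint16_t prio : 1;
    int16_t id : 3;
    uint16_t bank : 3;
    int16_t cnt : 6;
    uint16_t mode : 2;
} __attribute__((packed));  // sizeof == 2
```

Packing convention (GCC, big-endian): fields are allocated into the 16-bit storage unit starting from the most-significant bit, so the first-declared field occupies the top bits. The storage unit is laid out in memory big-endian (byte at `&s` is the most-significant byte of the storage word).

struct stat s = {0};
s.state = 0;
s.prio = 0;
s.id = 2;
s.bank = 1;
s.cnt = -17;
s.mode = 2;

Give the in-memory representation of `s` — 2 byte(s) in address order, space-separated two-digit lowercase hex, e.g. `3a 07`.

11 be

state:1 = 0 → 0x0 << 15 → word 0x0000
prio:1 = 0 → 0x0 << 14 → word 0x0000
id:3 = 2 → 0x2 << 11 → word 0x1000
bank:3 = 1 → 0x1 << 8 → word 0x1100
cnt:6 = -17 → 0x2f << 2 → word 0x11bc
mode:2 = 2 → 0x2 << 0 → word 0x11be
word = 0x11be → big-endian bytes:
  [0]=0x11  [1]=0xbe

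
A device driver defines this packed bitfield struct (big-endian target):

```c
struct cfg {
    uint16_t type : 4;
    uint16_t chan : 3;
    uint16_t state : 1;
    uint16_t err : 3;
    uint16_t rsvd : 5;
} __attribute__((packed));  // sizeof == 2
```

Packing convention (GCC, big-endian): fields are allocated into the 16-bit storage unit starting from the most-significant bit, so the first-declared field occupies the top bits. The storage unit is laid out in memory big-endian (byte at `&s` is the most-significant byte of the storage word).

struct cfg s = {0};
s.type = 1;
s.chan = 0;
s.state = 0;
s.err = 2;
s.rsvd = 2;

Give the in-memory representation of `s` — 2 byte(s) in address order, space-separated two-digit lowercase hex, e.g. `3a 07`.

10 42

[12+:4] type=1 & 0xf = 0x1; word=0x1000
[9+:3] chan=0 & 0x7 = 0x0; word=0x1000
[8+:1] state=0 & 0x1 = 0x0; word=0x1000
[5+:3] err=2 & 0x7 = 0x2; word=0x1040
[0+:5] rsvd=2 & 0x1f = 0x2; word=0x1042
word = 0x1042 → big-endian bytes:
  [0]=0x10  [1]=0x42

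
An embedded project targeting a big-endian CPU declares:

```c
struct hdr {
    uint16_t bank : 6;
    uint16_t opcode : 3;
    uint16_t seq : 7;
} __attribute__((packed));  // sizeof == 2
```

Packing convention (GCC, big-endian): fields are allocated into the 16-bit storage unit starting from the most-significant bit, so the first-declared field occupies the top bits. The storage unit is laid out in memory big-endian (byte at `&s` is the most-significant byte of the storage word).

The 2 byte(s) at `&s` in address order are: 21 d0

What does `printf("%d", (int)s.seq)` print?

80

[0]=0x21 [1]=0xd0 (big-endian) → word 0x21d0
bank:6 @ bit 10 → (0x21d0>>10)&0x3f = 0x8
opcode:3 @ bit 7 → (0x21d0>>7)&0x7 = 0x3
seq:7 @ bit 0 → (0x21d0>>0)&0x7f = 0x50  ←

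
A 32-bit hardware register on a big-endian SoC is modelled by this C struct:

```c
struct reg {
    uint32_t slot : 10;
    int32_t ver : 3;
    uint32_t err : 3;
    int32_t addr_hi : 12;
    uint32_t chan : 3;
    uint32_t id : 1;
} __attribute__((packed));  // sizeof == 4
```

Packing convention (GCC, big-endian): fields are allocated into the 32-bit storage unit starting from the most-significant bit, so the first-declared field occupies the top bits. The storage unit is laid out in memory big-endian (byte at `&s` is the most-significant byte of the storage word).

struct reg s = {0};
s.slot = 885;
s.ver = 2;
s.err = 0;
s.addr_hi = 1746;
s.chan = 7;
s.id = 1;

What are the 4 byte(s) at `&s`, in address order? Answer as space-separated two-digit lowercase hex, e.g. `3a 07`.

dd 50 6d 2f

slot:10 = 885 → 0x375 << 22 → word 0xdd400000
ver:3 = 2 → 0x2 << 19 → word 0xdd500000
err:3 = 0 → 0x0 << 16 → word 0xdd500000
addr_hi:12 = 1746 → 0x6d2 << 4 → word 0xdd506d20
chan:3 = 7 → 0x7 << 1 → word 0xdd506d2e
id:1 = 1 → 0x1 << 0 → word 0xdd506d2f
word = 0xdd506d2f → big-endian bytes:
  [0]=0xdd  [1]=0x50  [2]=0x6d  [3]=0x2f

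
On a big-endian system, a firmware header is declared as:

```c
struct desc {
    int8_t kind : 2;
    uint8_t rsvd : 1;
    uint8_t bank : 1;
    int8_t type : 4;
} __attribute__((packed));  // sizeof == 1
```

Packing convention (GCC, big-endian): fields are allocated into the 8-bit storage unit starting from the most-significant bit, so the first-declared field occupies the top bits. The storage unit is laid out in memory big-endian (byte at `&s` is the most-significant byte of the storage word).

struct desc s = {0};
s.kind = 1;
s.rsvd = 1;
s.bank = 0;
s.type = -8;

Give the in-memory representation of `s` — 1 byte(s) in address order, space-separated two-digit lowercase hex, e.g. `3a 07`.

kind:2 = 1 → 0x1 << 6 → word 0x40
rsvd:1 = 1 → 0x1 << 5 → word 0x60
bank:1 = 0 → 0x0 << 4 → word 0x60
type:4 = -8 → 0x8 << 0 → word 0x68
word = 0x68 → big-endian bytes:
  [0]=0x68

68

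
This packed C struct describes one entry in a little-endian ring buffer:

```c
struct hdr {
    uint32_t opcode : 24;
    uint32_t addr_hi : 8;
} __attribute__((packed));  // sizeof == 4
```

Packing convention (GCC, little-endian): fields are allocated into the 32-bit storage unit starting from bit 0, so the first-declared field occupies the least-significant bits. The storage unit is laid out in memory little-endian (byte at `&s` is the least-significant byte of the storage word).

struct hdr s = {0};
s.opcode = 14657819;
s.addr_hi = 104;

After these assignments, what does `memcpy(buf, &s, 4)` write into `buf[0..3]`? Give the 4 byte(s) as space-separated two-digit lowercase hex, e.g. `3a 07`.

1b a9 df 68

opcode (24b) val=14657819 bits=0xdfa91b at bit 0: 0x00dfa91b
addr_hi (8b) val=104 bits=0x68 at bit 24: 0x68dfa91b
word = 0x68dfa91b → little-endian bytes:
  [0]=0x1b  [1]=0xa9  [2]=0xdf  [3]=0x68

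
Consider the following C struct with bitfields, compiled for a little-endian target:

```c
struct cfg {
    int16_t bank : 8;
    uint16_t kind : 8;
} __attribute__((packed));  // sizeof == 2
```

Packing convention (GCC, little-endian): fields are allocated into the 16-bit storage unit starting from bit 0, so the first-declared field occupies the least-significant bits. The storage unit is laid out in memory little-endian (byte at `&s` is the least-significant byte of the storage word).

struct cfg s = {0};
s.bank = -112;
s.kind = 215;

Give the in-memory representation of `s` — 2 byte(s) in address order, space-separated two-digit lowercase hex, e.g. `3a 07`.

90 d7

bank (8b) val=-112 bits=0x90 at bit 0: 0x0090
kind (8b) val=215 bits=0xd7 at bit 8: 0xd790
word = 0xd790 → little-endian bytes:
  [0]=0x90  [1]=0xd7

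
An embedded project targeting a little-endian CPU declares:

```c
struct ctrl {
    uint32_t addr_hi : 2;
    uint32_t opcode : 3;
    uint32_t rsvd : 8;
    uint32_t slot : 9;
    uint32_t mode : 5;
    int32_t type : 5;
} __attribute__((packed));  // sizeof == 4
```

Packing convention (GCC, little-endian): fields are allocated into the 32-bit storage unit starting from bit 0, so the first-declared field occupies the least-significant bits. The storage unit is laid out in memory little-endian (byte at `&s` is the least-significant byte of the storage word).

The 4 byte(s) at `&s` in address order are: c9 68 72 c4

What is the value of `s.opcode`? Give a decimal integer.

2

[0]=0xc9 [1]=0x68 [2]=0x72 [3]=0xc4 (little-endian) → word 0xc47268c9
addr_hi:2 @ bit 0 → (0xc47268c9>>0)&0x3 = 0x1
opcode:3 @ bit 2 → (0xc47268c9>>2)&0x7 = 0x2  ←
rsvd:8 @ bit 5 → (0xc47268c9>>5)&0xff = 0x46
slot:9 @ bit 13 → (0xc47268c9>>13)&0x1ff = 0x193
mode:5 @ bit 22 → (0xc47268c9>>22)&0x1f = 0x11
type:5 @ bit 27 → (0xc47268c9>>27)&0x1f = 0x18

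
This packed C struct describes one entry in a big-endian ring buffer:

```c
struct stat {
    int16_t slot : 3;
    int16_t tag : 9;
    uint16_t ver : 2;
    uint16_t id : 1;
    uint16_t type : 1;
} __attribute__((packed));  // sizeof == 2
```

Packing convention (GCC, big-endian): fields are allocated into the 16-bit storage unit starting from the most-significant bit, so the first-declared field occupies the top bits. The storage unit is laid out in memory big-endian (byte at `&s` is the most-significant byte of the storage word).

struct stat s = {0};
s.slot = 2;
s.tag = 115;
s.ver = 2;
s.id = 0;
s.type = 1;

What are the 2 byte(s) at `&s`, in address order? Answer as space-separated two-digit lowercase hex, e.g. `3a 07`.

[13+:3] slot=2 & 0x7 = 0x2; word=0x4000
[4+:9] tag=115 & 0x1ff = 0x73; word=0x4730
[2+:2] ver=2 & 0x3 = 0x2; word=0x4738
[1+:1] id=0 & 0x1 = 0x0; word=0x4738
[0+:1] type=1 & 0x1 = 0x1; word=0x4739
word = 0x4739 → big-endian bytes:
  [0]=0x47  [1]=0x39

47 39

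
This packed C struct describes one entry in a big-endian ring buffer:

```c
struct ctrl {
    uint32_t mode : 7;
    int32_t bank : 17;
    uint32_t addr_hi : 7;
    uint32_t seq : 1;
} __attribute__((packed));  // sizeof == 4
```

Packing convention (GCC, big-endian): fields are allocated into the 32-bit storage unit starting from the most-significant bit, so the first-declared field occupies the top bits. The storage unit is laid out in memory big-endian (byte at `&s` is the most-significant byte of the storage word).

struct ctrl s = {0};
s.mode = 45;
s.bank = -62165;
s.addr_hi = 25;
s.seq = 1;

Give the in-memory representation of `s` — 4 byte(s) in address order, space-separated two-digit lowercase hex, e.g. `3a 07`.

5b 0d 2b 33

[25+:7] mode=45 & 0x7f = 0x2d; word=0x5a000000
[8+:17] bank=-62165 & 0x1ffff = 0x10d2b; word=0x5b0d2b00
[1+:7] addr_hi=25 & 0x7f = 0x19; word=0x5b0d2b32
[0+:1] seq=1 & 0x1 = 0x1; word=0x5b0d2b33
word = 0x5b0d2b33 → big-endian bytes:
  [0]=0x5b  [1]=0x0d  [2]=0x2b  [3]=0x33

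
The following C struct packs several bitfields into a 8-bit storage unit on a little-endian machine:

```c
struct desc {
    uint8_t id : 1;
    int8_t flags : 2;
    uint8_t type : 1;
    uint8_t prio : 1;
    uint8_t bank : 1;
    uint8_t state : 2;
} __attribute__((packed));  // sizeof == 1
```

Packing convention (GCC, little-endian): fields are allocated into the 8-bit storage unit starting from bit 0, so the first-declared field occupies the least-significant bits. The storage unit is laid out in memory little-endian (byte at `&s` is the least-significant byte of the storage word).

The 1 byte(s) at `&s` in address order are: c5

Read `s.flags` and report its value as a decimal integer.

-2

[0]=0xc5 (little-endian) → word 0xc5
id:1 @ bit 0 → (0xc5>>0)&0x1 = 0x1
flags:2 @ bit 1 → (0xc5>>1)&0x3 = 0x2  ←
type:1 @ bit 3 → (0xc5>>3)&0x1 = 0x0
prio:1 @ bit 4 → (0xc5>>4)&0x1 = 0x0
bank:1 @ bit 5 → (0xc5>>5)&0x1 = 0x0
state:2 @ bit 6 → (0xc5>>6)&0x3 = 0x3
flags signed 2b, MSB=1: 2 - 4 = -2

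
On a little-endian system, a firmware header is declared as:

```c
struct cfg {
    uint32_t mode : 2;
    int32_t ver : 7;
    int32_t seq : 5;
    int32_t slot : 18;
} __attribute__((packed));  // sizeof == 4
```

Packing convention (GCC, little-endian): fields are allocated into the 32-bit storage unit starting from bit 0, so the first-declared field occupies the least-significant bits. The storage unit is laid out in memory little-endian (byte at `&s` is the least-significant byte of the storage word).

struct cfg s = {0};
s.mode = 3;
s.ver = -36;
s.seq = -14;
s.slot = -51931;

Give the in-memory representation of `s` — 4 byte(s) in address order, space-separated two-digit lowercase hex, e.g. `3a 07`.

73 65 49 cd

mode:2 = 3 → 0x3 << 0 → word 0x00000003
ver:7 = -36 → 0x5c << 2 → word 0x00000173
seq:5 = -14 → 0x12 << 9 → word 0x00002573
slot:18 = -51931 → 0x33525 << 14 → word 0xcd496573
word = 0xcd496573 → little-endian bytes:
  [0]=0x73  [1]=0x65  [2]=0x49  [3]=0xcd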